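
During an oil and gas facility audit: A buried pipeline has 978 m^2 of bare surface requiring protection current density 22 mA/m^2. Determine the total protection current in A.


I = area * current density, then convert mA → A (÷1000)
I = 978 * 22 / 1000 = 21.52 A

21.52 A


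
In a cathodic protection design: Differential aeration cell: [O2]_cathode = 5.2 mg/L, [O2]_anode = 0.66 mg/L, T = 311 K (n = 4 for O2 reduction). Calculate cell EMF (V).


Apply the Nernst concentration-cell relation: E = (RT/nF)*ln(C_cathode/C_anode)
RT/nF = 8.314*311/(4*96485) = 0.00669963 V
ln(5.2/0.66) = 2.06417
E = 0.00669963 * 2.06417 = 0.01383 V

0.01383 V


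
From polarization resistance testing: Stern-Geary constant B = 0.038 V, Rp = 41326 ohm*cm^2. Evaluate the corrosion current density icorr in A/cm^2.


Apply the Stern-Geary relation: icorr = B / Rp
icorr = 0.038 / 41326 = 9.195×10^-7 A/cm^2

9.195×10^-7 A/cm^2


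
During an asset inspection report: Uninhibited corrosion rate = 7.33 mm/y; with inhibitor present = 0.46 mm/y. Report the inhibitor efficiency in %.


Apply the inhibitor-efficiency definition: IE = (CR_blank − CR_inh)/CR_blank × 100
IE = (7.33 − 0.46) / 7.33 × 100
IE = 6.87 / 7.33 × 100 = 93.7 %

93.7 %


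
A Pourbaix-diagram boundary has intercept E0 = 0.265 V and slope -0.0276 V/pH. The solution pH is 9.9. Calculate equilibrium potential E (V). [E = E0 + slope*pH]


Apply the Pourbaix line equation: E = E0 + slope*pH
E = 0.265 + (-0.0276)*9.9 = 0.265 + (-0.27324) = -0.00824 V
Rounded to 4 decimal places: E = -0.0082 V

-0.0082 V


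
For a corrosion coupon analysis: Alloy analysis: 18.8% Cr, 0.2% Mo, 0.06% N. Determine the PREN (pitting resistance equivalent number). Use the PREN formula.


Apply the PREN formula: PREN = Cr + 3.3*Mo + 16*N
PREN = 18.8 + 3.3*0.2 + 16*0.06
PREN = 18.8 + 0.66 + 0.96 = 20.42

20.42


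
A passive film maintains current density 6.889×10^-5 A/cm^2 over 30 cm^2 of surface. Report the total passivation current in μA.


I = i_pass * A, then convert A → μA (×10^6)
I = 6.889×10^-5 * 30 * 10^6 = 2066.7 μA

2066.7 μA


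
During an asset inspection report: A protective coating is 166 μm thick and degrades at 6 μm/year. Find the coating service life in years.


Service life = thickness / degradation rate
Life = 166 / 6 = 27.7 years

27.7 years


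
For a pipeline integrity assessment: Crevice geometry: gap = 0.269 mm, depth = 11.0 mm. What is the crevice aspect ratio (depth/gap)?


Aspect ratio = depth / gap
Ratio = 11.0 / 0.269 = 40.9

40.9


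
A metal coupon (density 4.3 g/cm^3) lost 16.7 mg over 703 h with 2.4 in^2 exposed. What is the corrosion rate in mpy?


Apply the mpy weight-loss relation: CR = 534 * W / (D * A * T)
Numerator: 534 * 16.7 = 8917.8
Denominator: 4.3 * 2.4 * 703 = 7254.96
CR = 8917.8 / 7254.96 = 1.2292 mpy

1.2292 mpy


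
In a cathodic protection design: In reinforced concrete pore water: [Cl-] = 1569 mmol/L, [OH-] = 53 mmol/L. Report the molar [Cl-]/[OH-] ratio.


Threshold parameter = [Cl-] / [OH-] (molar basis; both in mmol/L, so units cancel)
Ratio = 1569 / 53 = 29.6

29.6


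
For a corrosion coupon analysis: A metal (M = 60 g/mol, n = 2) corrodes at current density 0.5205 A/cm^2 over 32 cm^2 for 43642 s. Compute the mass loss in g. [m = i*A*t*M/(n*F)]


Apply Faraday's law: m = i*A*t*M / (n*F)
Total charge passed Q = i*A*t = 0.5205*32*43642 = 726901.152 C
m = Q*M/(n*F) = 726901.152*60/(2*96485) = 226.0148 g

226.0148 g


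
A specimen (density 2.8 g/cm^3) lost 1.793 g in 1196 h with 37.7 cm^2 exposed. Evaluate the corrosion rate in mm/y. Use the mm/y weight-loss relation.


Apply the mm/y weight-loss relation: CR = 87600 * W / (D * A * T)
Numerator: 87600 * 1.793 = 157066.8
Denominator: 2.8 * 37.7 * 1196 = 126249.76
CR = 157066.8 / 126249.76 = 1.2441 mm/y

1.2441 mm/y


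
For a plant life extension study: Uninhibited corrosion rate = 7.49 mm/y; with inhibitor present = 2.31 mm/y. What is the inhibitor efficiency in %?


Apply the inhibitor-efficiency definition: IE = (CR_blank − CR_inh)/CR_blank × 100
IE = (7.49 − 2.31) / 7.49 × 100
IE = 5.18 / 7.49 × 100 = 69.2 %

69.2 %


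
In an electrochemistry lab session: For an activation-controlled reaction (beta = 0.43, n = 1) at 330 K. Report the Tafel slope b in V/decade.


Apply the Tafel slope relation: b = 2.303*R*T/(beta*n*F)
Numerator: 2.303 * 8.314 * 330 = 6318.56
Denominator: 0.43 * 1 * 96485 = 41488.55
b = 6318.56 / 41488.55 = 0.1523 V/decade

0.1523 V/decade


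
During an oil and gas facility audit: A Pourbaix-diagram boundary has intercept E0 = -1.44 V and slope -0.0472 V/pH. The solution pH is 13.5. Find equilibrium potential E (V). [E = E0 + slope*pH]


Apply the Pourbaix line equation: E = E0 + slope*pH
E = -1.44 + (-0.0472)*13.5 = -1.44 + (-0.6372) = -2.0772 V
Rounded to 3 decimal places: E = -2.077 V

-2.077 V


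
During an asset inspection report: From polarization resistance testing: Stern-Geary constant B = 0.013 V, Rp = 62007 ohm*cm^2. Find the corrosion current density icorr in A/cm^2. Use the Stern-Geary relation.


Apply the Stern-Geary relation: icorr = B / Rp
icorr = 0.013 / 62007 = 2.097×10^-7 A/cm^2

2.097×10^-7 A/cm^2


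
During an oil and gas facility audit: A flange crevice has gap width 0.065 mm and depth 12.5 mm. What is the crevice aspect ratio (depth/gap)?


Aspect ratio = depth / gap
Ratio = 12.5 / 0.065 = 192.3

192.3


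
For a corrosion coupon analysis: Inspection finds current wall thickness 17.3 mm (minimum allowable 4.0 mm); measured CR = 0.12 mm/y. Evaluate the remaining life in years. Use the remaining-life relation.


Apply the remaining-life relation: RL = (t_current − t_min) / CR
RL = (17.3 − 4.0) / 0.12 = 13.3 / 0.12 = 110.8 years

110.8 years


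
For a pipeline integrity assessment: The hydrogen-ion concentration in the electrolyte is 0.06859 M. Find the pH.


pH = −log10[H+]
pH = −log10(0.06859) = 1.16

1.16


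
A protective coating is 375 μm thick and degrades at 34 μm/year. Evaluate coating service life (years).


Service life = thickness / degradation rate
Life = 375 / 34 = 11.0 years

11.0 years


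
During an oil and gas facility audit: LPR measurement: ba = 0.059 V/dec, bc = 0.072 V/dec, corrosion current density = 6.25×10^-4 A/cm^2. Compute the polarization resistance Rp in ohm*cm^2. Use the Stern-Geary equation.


Apply the Stern-Geary equation: Rp = ba*bc / (2.303*icorr*(ba+bc))
ba*bc = 0.059*0.072 = 0.004248
ba+bc = 0.131; 2.303*icorr*(ba+bc) = 2.303*6.25×10^-4*0.131 = 1.8855812×10^-4
Rp = 0.004248 / 1.8855812×10^-4 = 22.53 ohm*cm^2

22.53 ohm*cm^2


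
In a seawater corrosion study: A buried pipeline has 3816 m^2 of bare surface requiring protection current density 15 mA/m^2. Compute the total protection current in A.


I = area * current density, then convert mA → A (÷1000)
I = 3816 * 15 / 1000 = 57.24 A

57.24 A


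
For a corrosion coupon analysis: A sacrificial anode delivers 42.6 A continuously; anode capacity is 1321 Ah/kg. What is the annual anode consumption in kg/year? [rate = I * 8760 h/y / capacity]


Annual consumption = current * hours per year / capacity
Rate = 42.6 * 8760 / 1321 = 282.5 kg/year

282.5 kg/year


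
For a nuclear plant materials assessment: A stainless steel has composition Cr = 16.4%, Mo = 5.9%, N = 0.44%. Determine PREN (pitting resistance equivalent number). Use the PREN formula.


Apply the PREN formula: PREN = Cr + 3.3*Mo + 16*N
PREN = 16.4 + 3.3*5.9 + 16*0.44
PREN = 16.4 + 19.47 + 7.04 = 42.91

42.91


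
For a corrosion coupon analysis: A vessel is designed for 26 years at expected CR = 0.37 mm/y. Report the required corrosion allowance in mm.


Corrosion allowance = CR × design life
CA = 0.37 * 26 = 9.62 mm

9.62 mm


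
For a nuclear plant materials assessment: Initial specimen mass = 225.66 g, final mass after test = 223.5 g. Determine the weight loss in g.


Weight loss = initial − final
WL = 225.66 − 223.5 = 2.16 g

2.16 g


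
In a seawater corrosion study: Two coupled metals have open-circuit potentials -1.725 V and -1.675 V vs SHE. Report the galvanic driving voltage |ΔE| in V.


Driving voltage is the absolute potential difference.
|ΔE| = |-1.725 − (-1.675)| = 0.05 V

0.05 V


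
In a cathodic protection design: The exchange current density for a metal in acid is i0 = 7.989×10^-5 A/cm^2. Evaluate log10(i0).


i0 = 7.989×10^-5 A/cm^2
log10(i0) = -4.098

-4.098


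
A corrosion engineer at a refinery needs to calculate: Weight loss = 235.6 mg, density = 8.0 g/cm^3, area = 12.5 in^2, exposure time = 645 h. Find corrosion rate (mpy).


Apply the mpy weight-loss relation: CR = 534 * W / (D * A * T)
Numerator: 534 * 235.6 = 125810.4
Denominator: 8.0 * 12.5 * 645 = 64500.0
CR = 125810.4 / 64500.0 = 1.95055 mpy

1.95055 mpy


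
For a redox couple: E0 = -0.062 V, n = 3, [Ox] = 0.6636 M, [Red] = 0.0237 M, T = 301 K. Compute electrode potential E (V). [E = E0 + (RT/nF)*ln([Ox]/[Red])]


Apply the Nernst equation: E = E0 + (RT/nF)*ln([Ox]/[Red])
Step 1: RT/nF = 8.314*301/(3*96485) = 0.00864561 V
Step 2: [Ox]/[Red] = 0.6636/0.0237 = 28.0
Step 3: ln(28.0) = 3.332205
Step 4: correction = 0.00864561 * 3.332205 = 0.0288 V
E = -0.062 + 0.0288 = -0.0332 V

-0.0332 V


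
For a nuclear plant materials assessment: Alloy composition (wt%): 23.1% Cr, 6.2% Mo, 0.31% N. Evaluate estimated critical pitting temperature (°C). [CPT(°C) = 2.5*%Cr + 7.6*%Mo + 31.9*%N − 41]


Apply the ASTM G48 empirical CPT estimate: CPT(°C) = 2.5*%Cr + 7.6*%Mo + 31.9*%N − 41
2.5*23.1 = 57.75; 7.6*6.2 = 47.12; 31.9*0.31 = 9.889
CPT = 57.75 + 47.12 + 9.889 − 41 = 73.759 °C
Rounded to 0.1 °C: CPT ≈ 73.8 °C

73.8 °C


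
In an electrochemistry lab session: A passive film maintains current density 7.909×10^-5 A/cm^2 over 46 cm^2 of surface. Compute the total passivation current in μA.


I = i_pass * A, then convert A → μA (×10^6)
I = 7.909×10^-5 * 46 * 10^6 = 3638.14 μA

3638.14 μA


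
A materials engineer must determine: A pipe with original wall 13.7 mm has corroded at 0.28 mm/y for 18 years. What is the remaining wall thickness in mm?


Remaining wall = original − CR × time
t = 13.7 − 0.28*18 = 13.7 − 5.04 = 8.66 mm

8.66 mm


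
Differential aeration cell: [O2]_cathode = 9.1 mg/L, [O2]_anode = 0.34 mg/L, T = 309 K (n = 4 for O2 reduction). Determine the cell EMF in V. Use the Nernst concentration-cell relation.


Apply the Nernst concentration-cell relation: E = (RT/nF)*ln(C_cathode/C_anode)
RT/nF = 8.314*309/(4*96485) = 0.00665654 V
ln(9.1/0.34) = 3.28708
E = 0.00665654 * 3.28708 = 0.02188 V

0.02188 V


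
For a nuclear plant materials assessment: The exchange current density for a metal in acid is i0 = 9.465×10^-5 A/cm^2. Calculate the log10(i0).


i0 = 9.465×10^-5 A/cm^2
log10(i0) = -4.024

-4.024


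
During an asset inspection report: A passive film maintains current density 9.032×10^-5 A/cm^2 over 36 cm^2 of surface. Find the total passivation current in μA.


I = i_pass * A, then convert A → μA (×10^6)
I = 9.032×10^-5 * 36 * 10^6 = 3251.52 μA

3251.52 μA


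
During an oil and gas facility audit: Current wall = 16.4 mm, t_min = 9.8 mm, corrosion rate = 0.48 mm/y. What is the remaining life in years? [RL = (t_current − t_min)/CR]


Apply the remaining-life relation: RL = (t_current − t_min) / CR
RL = (16.4 − 9.8) / 0.48 = 6.6 / 0.48 = 13.8 years

13.8 years


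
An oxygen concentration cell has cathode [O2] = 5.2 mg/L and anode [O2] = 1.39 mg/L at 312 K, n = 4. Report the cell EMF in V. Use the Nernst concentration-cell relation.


Apply the Nernst concentration-cell relation: E = (RT/nF)*ln(C_cathode/C_anode)
RT/nF = 8.314*312/(4*96485) = 0.00672117 V
ln(5.2/1.39) = 1.31935
E = 0.00672117 * 1.31935 = 0.00887 V

0.00887 V


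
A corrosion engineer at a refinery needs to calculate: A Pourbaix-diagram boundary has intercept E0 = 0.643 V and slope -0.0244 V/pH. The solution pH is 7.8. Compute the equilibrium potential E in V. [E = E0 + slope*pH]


Apply the Pourbaix line equation: E = E0 + slope*pH
E = 0.643 + (-0.0244)*7.8 = 0.643 + (-0.19032) = 0.45268 V
Rounded to 4 decimal places: E = 0.4527 V

0.4527 V


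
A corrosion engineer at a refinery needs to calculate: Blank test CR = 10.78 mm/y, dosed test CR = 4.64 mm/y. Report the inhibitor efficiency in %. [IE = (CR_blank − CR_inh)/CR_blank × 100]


Apply the inhibitor-efficiency definition: IE = (CR_blank − CR_inh)/CR_blank × 100
IE = (10.78 − 4.64) / 10.78 × 100
IE = 6.14 / 10.78 × 100 = 57.0 %

57.0 %


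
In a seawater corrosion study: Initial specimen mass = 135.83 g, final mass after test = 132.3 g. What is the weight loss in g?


Weight loss = initial − final
WL = 135.83 − 132.3 = 3.53 g

3.53 g


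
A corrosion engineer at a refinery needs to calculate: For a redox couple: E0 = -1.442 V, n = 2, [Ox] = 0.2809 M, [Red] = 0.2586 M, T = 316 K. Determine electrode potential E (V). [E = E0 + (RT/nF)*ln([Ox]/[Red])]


Apply the Nernst equation: E = E0 + (RT/nF)*ln([Ox]/[Red])
Step 1: RT/nF = 8.314*316/(2*96485) = 0.01361468 V
Step 2: [Ox]/[Red] = 0.2809/0.2586 = 1.086234
Step 3: ln(1.086234) = 0.082717
Step 4: correction = 0.01361468 * 0.082717 = 0.001 V
E = -1.442 + 0.001 = -1.441 V

-1.441 V


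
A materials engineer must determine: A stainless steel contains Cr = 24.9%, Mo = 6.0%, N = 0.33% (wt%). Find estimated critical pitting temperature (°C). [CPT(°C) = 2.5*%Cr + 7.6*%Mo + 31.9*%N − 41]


Apply the ASTM G48 empirical CPT estimate: CPT(°C) = 2.5*%Cr + 7.6*%Mo + 31.9*%N − 41
2.5*24.9 = 62.25; 7.6*6.0 = 45.6; 31.9*0.33 = 10.527
CPT = 62.25 + 45.6 + 10.527 − 41 = 77.377 °C
Rounded to 0.1 °C: CPT ≈ 77.4 °C

77.4 °C


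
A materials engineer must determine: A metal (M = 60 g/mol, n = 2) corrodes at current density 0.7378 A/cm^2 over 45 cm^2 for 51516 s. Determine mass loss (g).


Apply Faraday's law: m = i*A*t*M / (n*F)
Total charge passed Q = i*A*t = 0.7378*45*51516 = 1710382.716 C
m = Q*M/(n*F) = 1710382.716*60/(2*96485) = 531.80786 g

531.80786 g


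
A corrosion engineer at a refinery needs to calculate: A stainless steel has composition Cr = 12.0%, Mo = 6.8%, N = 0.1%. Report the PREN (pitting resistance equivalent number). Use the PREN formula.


Apply the PREN formula: PREN = Cr + 3.3*Mo + 16*N
PREN = 12.0 + 3.3*6.8 + 16*0.1
PREN = 12.0 + 22.44 + 1.6 = 36.04

36.04


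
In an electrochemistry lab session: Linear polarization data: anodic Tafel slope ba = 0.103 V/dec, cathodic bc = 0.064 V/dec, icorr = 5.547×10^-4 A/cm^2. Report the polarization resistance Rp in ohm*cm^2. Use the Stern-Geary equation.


Apply the Stern-Geary equation: Rp = ba*bc / (2.303*icorr*(ba+bc))
ba*bc = 0.103*0.064 = 0.006592
ba+bc = 0.167; 2.303*icorr*(ba+bc) = 2.303*5.547×10^-4*0.167 = 2.1333817×10^-4
Rp = 0.006592 / 2.1333817×10^-4 = 30.9 ohm*cm^2

30.9 ohm*cm^2


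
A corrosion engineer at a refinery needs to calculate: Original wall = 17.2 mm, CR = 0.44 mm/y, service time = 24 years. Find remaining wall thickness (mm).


Remaining wall = original − CR × time
t = 17.2 − 0.44*24 = 17.2 − 10.56 = 6.64 mm

6.64 mm


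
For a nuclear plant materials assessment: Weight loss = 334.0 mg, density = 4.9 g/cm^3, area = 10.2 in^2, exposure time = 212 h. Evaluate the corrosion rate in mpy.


Apply the mpy weight-loss relation: CR = 534 * W / (D * A * T)
Numerator: 534 * 334.0 = 178356.0
Denominator: 4.9 * 10.2 * 212 = 10595.76
CR = 178356.0 / 10595.76 = 16.8328 mpy

16.8328 mpy


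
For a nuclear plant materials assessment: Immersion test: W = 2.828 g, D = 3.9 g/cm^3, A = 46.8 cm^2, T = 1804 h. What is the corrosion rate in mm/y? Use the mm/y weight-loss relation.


Apply the mm/y weight-loss relation: CR = 87600 * W / (D * A * T)
Numerator: 87600 * 2.828 = 247732.8
Denominator: 3.9 * 46.8 * 1804 = 329266.08
CR = 247732.8 / 329266.08 = 0.752379 mm/y

0.752379 mm/y


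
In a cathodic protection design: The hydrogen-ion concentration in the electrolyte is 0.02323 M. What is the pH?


pH = −log10[H+]
pH = −log10(0.02323) = 1.63

1.63


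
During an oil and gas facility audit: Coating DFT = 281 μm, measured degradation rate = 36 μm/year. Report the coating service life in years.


Service life = thickness / degradation rate
Life = 281 / 36 = 7.8 years

7.8 years


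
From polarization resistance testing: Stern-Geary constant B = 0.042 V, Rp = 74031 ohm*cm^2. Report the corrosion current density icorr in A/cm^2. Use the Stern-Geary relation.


Apply the Stern-Geary relation: icorr = B / Rp
icorr = 0.042 / 74031 = 5.673×10^-7 A/cm^2

5.673×10^-7 A/cm^2


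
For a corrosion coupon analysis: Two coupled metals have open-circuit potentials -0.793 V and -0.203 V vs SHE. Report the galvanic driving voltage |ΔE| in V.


Driving voltage is the absolute potential difference.
|ΔE| = |-0.793 − (-0.203)| = 0.59 V

0.59 V


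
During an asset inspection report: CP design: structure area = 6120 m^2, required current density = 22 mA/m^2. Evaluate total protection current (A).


I = area * current density, then convert mA → A (÷1000)
I = 6120 * 22 / 1000 = 134.64 A

134.64 A


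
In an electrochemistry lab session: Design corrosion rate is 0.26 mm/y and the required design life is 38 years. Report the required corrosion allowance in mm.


Corrosion allowance = CR × design life
CA = 0.26 * 38 = 9.88 mm

9.88 mm


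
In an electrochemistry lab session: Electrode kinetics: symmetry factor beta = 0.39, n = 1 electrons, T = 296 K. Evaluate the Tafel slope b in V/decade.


Apply the Tafel slope relation: b = 2.303*R*T/(beta*n*F)
Numerator: 2.303 * 8.314 * 296 = 5667.55
Denominator: 0.39 * 1 * 96485 = 37629.15
b = 5667.55 / 37629.15 = 0.151 V/decade

0.151 V/decade


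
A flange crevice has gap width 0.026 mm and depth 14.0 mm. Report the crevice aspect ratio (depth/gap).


Aspect ratio = depth / gap
Ratio = 14.0 / 0.026 = 538.5

538.5


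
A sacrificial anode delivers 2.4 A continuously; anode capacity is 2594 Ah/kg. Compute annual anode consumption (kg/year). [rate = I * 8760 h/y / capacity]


Annual consumption = current * hours per year / capacity
Rate = 2.4 * 8760 / 2594 = 8.1 kg/year

8.1 kg/year


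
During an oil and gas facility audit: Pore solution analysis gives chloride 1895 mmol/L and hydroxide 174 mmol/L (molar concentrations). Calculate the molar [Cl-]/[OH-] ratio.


Threshold parameter = [Cl-] / [OH-] (molar basis; both in mmol/L, so units cancel)
Ratio = 1895 / 174 = 10.89

10.89


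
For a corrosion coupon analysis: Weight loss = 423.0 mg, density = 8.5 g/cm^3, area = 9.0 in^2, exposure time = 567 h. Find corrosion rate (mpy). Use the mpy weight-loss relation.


Apply the mpy weight-loss relation: CR = 534 * W / (D * A * T)
Numerator: 534 * 423.0 = 225882.0
Denominator: 8.5 * 9.0 * 567 = 43375.5
CR = 225882.0 / 43375.5 = 5.2076 mpy

5.2076 mpy


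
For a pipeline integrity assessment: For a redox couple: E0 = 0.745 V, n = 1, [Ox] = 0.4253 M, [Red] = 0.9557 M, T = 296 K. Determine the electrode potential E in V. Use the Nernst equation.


Apply the Nernst equation: E = E0 + (RT/nF)*ln([Ox]/[Red])
Step 1: RT/nF = 8.314*296/(1*96485) = 0.02550598 V
Step 2: [Ox]/[Red] = 0.4253/0.9557 = 0.445014
Step 3: ln(0.445014) = -0.80965
Step 4: correction = 0.02550598 * -0.80965 = -0.0207 V
E = 0.745 + -0.0207 = 0.7243 V

0.7243 V


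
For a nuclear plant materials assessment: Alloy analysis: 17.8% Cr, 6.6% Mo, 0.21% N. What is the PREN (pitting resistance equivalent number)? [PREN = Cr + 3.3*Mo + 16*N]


Apply the PREN formula: PREN = Cr + 3.3*Mo + 16*N
PREN = 17.8 + 3.3*6.6 + 16*0.21
PREN = 17.8 + 21.78 + 3.36 = 42.94

42.94


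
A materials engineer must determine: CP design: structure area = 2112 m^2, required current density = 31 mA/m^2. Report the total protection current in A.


I = area * current density, then convert mA → A (÷1000)
I = 2112 * 31 / 1000 = 65.47 A

65.47 A


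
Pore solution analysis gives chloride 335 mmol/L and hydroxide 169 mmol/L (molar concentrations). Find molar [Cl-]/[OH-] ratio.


Threshold parameter = [Cl-] / [OH-] (molar basis; both in mmol/L, so units cancel)
Ratio = 335 / 169 = 1.98

1.98


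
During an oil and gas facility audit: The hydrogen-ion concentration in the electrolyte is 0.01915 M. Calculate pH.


pH = −log10[H+]
pH = −log10(0.01915) = 1.72

1.72


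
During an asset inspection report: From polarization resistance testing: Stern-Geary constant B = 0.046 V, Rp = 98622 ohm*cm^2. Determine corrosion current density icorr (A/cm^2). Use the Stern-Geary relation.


Apply the Stern-Geary relation: icorr = B / Rp
icorr = 0.046 / 98622 = 4.664×10^-7 A/cm^2

4.664×10^-7 A/cm^2


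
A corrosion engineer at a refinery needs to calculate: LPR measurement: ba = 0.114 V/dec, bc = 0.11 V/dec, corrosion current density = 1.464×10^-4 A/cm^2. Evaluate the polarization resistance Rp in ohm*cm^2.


Apply the Stern-Geary equation: Rp = ba*bc / (2.303*icorr*(ba+bc))
ba*bc = 0.114*0.11 = 0.01254
ba+bc = 0.224; 2.303*icorr*(ba+bc) = 2.303*1.464×10^-4*0.224 = 7.5523661×10^-5
Rp = 0.01254 / 7.5523661×10^-5 = 166.04 ohm*cm^2

166.04 ohm*cm^2


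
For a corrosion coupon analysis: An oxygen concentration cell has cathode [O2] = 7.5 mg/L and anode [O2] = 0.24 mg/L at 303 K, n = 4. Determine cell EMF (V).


Apply the Nernst concentration-cell relation: E = (RT/nF)*ln(C_cathode/C_anode)
RT/nF = 8.314*303/(4*96485) = 0.00652729 V
ln(7.5/0.24) = 3.44202
E = 0.00652729 * 3.44202 = 0.02247 V

0.02247 V


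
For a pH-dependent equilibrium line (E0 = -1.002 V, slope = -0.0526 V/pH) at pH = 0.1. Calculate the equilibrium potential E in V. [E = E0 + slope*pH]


Apply the Pourbaix line equation: E = E0 + slope*pH
E = -1.002 + (-0.0526)*0.1 = -1.002 + (-0.00526) = -1.00726 V
Rounded to 3 decimal places: E = -1.007 V

-1.007 V


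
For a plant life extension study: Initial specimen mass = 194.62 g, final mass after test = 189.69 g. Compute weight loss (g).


Weight loss = initial − final
WL = 194.62 − 189.69 = 4.93 g

4.93 g


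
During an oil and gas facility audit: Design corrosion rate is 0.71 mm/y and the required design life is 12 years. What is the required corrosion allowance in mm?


Corrosion allowance = CR × design life
CA = 0.71 * 12 = 8.52 mm

8.52 mm


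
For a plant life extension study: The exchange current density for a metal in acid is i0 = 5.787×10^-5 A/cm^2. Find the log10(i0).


i0 = 5.787×10^-5 A/cm^2
log10(i0) = -4.238

-4.238


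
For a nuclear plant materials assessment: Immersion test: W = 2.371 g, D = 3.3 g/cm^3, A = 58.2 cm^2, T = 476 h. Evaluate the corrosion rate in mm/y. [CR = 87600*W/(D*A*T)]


Apply the mm/y weight-loss relation: CR = 87600 * W / (D * A * T)
Numerator: 87600 * 2.371 = 207699.6
Denominator: 3.3 * 58.2 * 476 = 91420.56
CR = 207699.6 / 91420.56 = 2.27191 mm/y

2.27191 mm/y


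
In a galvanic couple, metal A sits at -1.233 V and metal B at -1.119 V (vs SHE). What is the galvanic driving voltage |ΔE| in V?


Driving voltage is the absolute potential difference.
|ΔE| = |-1.233 − (-1.119)| = 0.114 V

0.114 V


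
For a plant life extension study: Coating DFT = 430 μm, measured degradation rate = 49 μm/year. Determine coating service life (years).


Service life = thickness / degradation rate
Life = 430 / 49 = 8.8 years

8.8 years


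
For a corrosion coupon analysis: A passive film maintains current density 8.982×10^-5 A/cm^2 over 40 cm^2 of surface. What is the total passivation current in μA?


I = i_pass * A, then convert A → μA (×10^6)
I = 8.982×10^-5 * 40 * 10^6 = 3592.8 μA

3592.8 μA


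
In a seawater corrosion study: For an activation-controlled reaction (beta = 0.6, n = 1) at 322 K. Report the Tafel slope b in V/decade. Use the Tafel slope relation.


Apply the Tafel slope relation: b = 2.303*R*T/(beta*n*F)
Numerator: 2.303 * 8.314 * 322 = 6165.38
Denominator: 0.6 * 1 * 96485 = 57891.0
b = 6165.38 / 57891.0 = 0.1065 V/decade

0.1065 V/decade


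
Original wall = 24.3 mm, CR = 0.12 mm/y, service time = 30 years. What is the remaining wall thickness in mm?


Remaining wall = original − CR × time
t = 24.3 − 0.12*30 = 24.3 − 3.6 = 20.7 mm

20.7 mm


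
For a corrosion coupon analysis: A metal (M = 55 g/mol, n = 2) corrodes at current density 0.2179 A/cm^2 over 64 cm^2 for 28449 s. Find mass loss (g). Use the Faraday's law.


Apply Faraday's law: m = i*A*t*M / (n*F)
Total charge passed Q = i*A*t = 0.2179*64*28449 = 396738.3744 C
m = Q*M/(n*F) = 396738.3744*55/(2*96485) = 113.078 g

113.078 g


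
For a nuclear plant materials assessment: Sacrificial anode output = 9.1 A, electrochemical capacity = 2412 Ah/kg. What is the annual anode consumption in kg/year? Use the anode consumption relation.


Annual consumption = current * hours per year / capacity
Rate = 9.1 * 8760 / 2412 = 33.0 kg/year

33.0 kg/year


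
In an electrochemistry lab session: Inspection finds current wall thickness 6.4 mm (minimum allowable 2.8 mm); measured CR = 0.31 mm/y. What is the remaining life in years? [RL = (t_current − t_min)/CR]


Apply the remaining-life relation: RL = (t_current − t_min) / CR
RL = (6.4 − 2.8) / 0.31 = 3.6 / 0.31 = 11.6 years

11.6 years


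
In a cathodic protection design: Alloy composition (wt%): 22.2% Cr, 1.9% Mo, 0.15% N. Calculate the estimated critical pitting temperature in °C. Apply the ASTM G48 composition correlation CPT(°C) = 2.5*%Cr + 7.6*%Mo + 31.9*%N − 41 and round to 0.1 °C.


Apply the ASTM G48 empirical CPT estimate: CPT(°C) = 2.5*%Cr + 7.6*%Mo + 31.9*%N − 41
2.5*22.2 = 55.5; 7.6*1.9 = 14.44; 31.9*0.15 = 4.785
CPT = 55.5 + 14.44 + 4.785 − 41 = 33.725 °C
Rounded to 0.1 °C: CPT ≈ 33.7 °C

33.7 °C


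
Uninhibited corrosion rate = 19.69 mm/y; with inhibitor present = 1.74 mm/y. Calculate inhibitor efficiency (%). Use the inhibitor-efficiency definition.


Apply the inhibitor-efficiency definition: IE = (CR_blank − CR_inh)/CR_blank × 100
IE = (19.69 − 1.74) / 19.69 × 100
IE = 17.95 / 19.69 × 100 = 91.2 %

91.2 %


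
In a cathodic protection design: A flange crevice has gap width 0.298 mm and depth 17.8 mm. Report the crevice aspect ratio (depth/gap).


Aspect ratio = depth / gap
Ratio = 17.8 / 0.298 = 59.7

59.7


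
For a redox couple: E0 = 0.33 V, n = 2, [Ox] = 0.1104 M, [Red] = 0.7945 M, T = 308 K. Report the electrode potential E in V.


Apply the Nernst equation: E = E0 + (RT/nF)*ln([Ox]/[Red])
Step 1: RT/nF = 8.314*308/(2*96485) = 0.01327 V
Step 2: [Ox]/[Red] = 0.1104/0.7945 = 0.138955
Step 3: ln(0.138955) = -1.973605
Step 4: correction = 0.01327 * -1.973605 = -0.026 V
E = 0.33 + -0.026 = 0.304 V

0.304 V


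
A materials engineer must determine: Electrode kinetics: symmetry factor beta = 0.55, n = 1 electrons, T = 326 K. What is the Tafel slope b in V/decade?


Apply the Tafel slope relation: b = 2.303*R*T/(beta*n*F)
Numerator: 2.303 * 8.314 * 326 = 6241.97
Denominator: 0.55 * 1 * 96485 = 53066.75
b = 6241.97 / 53066.75 = 0.1176 V/decade

0.1176 V/decade


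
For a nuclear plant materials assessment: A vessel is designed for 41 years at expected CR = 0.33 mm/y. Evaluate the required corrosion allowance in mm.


Corrosion allowance = CR × design life
CA = 0.33 * 41 = 13.53 mm

13.53 mm


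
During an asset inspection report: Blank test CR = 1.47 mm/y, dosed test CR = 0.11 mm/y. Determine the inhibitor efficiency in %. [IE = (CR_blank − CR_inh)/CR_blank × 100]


Apply the inhibitor-efficiency definition: IE = (CR_blank − CR_inh)/CR_blank × 100
IE = (1.47 − 0.11) / 1.47 × 100
IE = 1.36 / 1.47 × 100 = 92.5 %

92.5 %


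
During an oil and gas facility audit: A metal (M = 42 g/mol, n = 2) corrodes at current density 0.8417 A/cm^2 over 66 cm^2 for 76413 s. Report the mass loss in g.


Apply Faraday's law: m = i*A*t*M / (n*F)
Total charge passed Q = i*A*t = 0.8417*66*76413 = 4244910.2586 C
m = Q*M/(n*F) = 4244910.2586*42/(2*96485) = 923.9065 g

923.9065 g


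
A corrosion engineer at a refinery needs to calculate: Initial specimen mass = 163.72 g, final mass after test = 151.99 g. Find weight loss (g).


Weight loss = initial − final
WL = 163.72 − 151.99 = 11.73 g

11.73 g


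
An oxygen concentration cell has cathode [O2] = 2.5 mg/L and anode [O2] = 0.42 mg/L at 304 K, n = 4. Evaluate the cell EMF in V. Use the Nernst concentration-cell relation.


Apply the Nernst concentration-cell relation: E = (RT/nF)*ln(C_cathode/C_anode)
RT/nF = 8.314*304/(4*96485) = 0.00654883 V
ln(2.5/0.42) = 1.78379
E = 0.00654883 * 1.78379 = 0.01168 V

0.01168 V


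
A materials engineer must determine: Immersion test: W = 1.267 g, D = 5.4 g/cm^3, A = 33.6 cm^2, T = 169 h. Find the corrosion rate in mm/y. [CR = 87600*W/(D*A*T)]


Apply the mm/y weight-loss relation: CR = 87600 * W / (D * A * T)
Numerator: 87600 * 1.267 = 110989.2
Denominator: 5.4 * 33.6 * 169 = 30663.36
CR = 110989.2 / 30663.36 = 3.6196 mm/y

3.6196 mm/y


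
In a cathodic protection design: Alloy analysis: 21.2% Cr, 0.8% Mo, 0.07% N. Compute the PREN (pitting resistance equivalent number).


Apply the PREN formula: PREN = Cr + 3.3*Mo + 16*N
PREN = 21.2 + 3.3*0.8 + 16*0.07
PREN = 21.2 + 2.64 + 1.12 = 24.96

24.96


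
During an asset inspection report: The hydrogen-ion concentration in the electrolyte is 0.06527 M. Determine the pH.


pH = −log10[H+]
pH = −log10(0.06527) = 1.19

1.19


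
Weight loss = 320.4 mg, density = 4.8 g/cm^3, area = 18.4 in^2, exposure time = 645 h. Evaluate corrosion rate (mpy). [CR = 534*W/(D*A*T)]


Apply the mpy weight-loss relation: CR = 534 * W / (D * A * T)
Numerator: 534 * 320.4 = 171093.6
Denominator: 4.8 * 18.4 * 645 = 56966.4
CR = 171093.6 / 56966.4 = 3.00341 mpy

3.00341 mpy


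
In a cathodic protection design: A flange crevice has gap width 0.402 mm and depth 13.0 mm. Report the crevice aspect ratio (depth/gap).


Aspect ratio = depth / gap
Ratio = 13.0 / 0.402 = 32.3

32.3


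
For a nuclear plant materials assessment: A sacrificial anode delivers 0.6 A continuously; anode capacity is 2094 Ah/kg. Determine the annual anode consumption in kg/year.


Annual consumption = current * hours per year / capacity
Rate = 0.6 * 8760 / 2094 = 2.5 kg/year

2.5 kg/year


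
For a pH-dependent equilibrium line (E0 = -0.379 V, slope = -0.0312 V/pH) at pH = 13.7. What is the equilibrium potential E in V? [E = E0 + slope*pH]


Apply the Pourbaix line equation: E = E0 + slope*pH
E = -0.379 + (-0.0312)*13.7 = -0.379 + (-0.42744) = -0.80644 V
Rounded to 4 decimal places: E = -0.8064 V

-0.8064 V


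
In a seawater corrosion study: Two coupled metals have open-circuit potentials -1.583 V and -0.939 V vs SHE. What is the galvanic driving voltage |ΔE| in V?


Driving voltage is the absolute potential difference.
|ΔE| = |-1.583 − (-0.939)| = 0.644 V

0.644 V


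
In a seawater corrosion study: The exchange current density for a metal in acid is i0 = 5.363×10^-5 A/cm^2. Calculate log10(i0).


i0 = 5.363×10^-5 A/cm^2
log10(i0) = -4.271

-4.271


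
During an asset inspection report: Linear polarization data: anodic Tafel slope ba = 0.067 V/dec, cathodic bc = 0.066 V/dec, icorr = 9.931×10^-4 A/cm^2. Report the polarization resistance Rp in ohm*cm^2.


Apply the Stern-Geary equation: Rp = ba*bc / (2.303*icorr*(ba+bc))
ba*bc = 0.067*0.066 = 0.004422
ba+bc = 0.133; 2.303*icorr*(ba+bc) = 2.303*9.931×10^-4*0.133 = 3.0418554×10^-4
Rp = 0.004422 / 3.0418554×10^-4 = 14.5 ohm*cm^2

14.5 ohm*cm^2


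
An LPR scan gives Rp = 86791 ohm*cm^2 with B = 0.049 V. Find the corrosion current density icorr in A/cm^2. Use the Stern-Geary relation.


Apply the Stern-Geary relation: icorr = B / Rp
icorr = 0.049 / 86791 = 5.646×10^-7 A/cm^2

5.646×10^-7 A/cm^2


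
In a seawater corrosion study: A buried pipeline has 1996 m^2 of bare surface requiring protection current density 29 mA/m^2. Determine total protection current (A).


I = area * current density, then convert mA → A (÷1000)
I = 1996 * 29 / 1000 = 57.88 A

57.88 A


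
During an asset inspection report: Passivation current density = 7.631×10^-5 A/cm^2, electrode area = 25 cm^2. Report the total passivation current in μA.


I = i_pass * A, then convert A → μA (×10^6)
I = 7.631×10^-5 * 25 * 10^6 = 1907.75 μA

1907.75 μA


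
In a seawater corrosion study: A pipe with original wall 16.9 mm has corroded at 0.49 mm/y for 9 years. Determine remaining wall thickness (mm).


Remaining wall = original − CR × time
t = 16.9 − 0.49*9 = 16.9 − 4.41 = 12.49 mm

12.49 mm


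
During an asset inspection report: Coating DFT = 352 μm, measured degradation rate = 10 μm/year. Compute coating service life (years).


Service life = thickness / degradation rate
Life = 352 / 10 = 35.2 years

35.2 years


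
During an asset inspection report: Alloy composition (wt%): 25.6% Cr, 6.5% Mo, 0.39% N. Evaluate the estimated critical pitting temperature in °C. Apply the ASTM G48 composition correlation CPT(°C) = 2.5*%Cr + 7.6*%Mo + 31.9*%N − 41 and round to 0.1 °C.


Apply the ASTM G48 empirical CPT estimate: CPT(°C) = 2.5*%Cr + 7.6*%Mo + 31.9*%N − 41
2.5*25.6 = 64; 7.6*6.5 = 49.4; 31.9*0.39 = 12.441
CPT = 64 + 49.4 + 12.441 − 41 = 84.841 °C
Rounded to 0.1 °C: CPT ≈ 84.8 °C

84.8 °C


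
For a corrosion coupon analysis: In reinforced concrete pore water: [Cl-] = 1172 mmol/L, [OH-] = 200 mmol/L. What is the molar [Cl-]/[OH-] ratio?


Threshold parameter = [Cl-] / [OH-] (molar basis; both in mmol/L, so units cancel)
Ratio = 1172 / 200 = 5.86

5.86


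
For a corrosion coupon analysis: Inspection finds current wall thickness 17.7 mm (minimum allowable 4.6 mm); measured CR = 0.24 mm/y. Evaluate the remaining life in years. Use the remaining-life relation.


Apply the remaining-life relation: RL = (t_current − t_min) / CR
RL = (17.7 − 4.6) / 0.24 = 13.1 / 0.24 = 54.6 years

54.6 years


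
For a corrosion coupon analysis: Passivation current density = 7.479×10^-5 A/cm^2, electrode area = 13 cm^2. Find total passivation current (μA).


I = i_pass * A, then convert A → μA (×10^6)
I = 7.479×10^-5 * 13 * 10^6 = 972.27 μA

972.27 μA


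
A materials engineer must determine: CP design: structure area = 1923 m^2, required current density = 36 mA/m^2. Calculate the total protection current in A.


I = area * current density, then convert mA → A (÷1000)
I = 1923 * 36 / 1000 = 69.23 A

69.23 A


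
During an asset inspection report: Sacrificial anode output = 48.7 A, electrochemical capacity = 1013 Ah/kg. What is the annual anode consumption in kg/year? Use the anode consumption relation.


Annual consumption = current * hours per year / capacity
Rate = 48.7 * 8760 / 1013 = 421.1 kg/year

421.1 kg/year


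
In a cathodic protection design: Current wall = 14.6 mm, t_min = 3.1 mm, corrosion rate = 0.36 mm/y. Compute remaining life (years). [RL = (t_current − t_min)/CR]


Apply the remaining-life relation: RL = (t_current − t_min) / CR
RL = (14.6 − 3.1) / 0.36 = 11.5 / 0.36 = 31.9 years

31.9 years


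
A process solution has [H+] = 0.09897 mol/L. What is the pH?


pH = −log10[H+]
pH = −log10(0.09897) = 1.0

1.0


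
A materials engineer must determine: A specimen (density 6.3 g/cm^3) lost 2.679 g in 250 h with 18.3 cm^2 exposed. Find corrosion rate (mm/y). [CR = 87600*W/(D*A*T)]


Apply the mm/y weight-loss relation: CR = 87600 * W / (D * A * T)
Numerator: 87600 * 2.679 = 234680.4
Denominator: 6.3 * 18.3 * 250 = 28822.5
CR = 234680.4 / 28822.5 = 8.142264 mm/y

8.142264 mm/y


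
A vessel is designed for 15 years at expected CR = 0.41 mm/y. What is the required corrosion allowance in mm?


Corrosion allowance = CR × design life
CA = 0.41 * 15 = 6.15 mm

6.15 mm


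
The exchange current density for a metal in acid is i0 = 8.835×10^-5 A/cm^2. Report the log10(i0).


i0 = 8.835×10^-5 A/cm^2
log10(i0) = -4.054

-4.054


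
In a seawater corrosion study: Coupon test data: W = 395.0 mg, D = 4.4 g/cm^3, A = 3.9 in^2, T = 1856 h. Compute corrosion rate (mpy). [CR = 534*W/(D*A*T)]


Apply the mpy weight-loss relation: CR = 534 * W / (D * A * T)
Numerator: 534 * 395.0 = 210930.0
Denominator: 4.4 * 3.9 * 1856 = 31848.96
CR = 210930.0 / 31848.96 = 6.623 mpy

6.623 mpy


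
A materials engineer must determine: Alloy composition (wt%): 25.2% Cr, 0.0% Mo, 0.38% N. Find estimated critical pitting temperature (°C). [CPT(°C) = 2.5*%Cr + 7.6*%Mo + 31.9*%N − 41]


Apply the ASTM G48 empirical CPT estimate: CPT(°C) = 2.5*%Cr + 7.6*%Mo + 31.9*%N − 41
2.5*25.2 = 63; 7.6*0.0 = 0; 31.9*0.38 = 12.122
CPT = 63 + 0 + 12.122 − 41 = 34.122 °C
Rounded to 0.1 °C: CPT ≈ 34.1 °C

34.1 °C


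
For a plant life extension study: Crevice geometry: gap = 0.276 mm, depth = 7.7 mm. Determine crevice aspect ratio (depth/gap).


Aspect ratio = depth / gap
Ratio = 7.7 / 0.276 = 27.9

27.9


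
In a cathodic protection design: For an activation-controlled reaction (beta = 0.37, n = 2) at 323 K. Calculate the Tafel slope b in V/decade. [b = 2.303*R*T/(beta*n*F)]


Apply the Tafel slope relation: b = 2.303*R*T/(beta*n*F)
Numerator: 2.303 * 8.314 * 323 = 6184.53
Denominator: 0.37 * 2 * 96485 = 71398.9
b = 6184.53 / 71398.9 = 0.087 V/decade

0.087 V/decade


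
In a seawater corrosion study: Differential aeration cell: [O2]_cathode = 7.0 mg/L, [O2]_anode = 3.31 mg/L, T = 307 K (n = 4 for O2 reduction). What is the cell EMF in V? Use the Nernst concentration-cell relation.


Apply the Nernst concentration-cell relation: E = (RT/nF)*ln(C_cathode/C_anode)
RT/nF = 8.314*307/(4*96485) = 0.00661346 V
ln(7.0/3.31) = 0.74896
E = 0.00661346 * 0.74896 = 0.00495 V

0.00495 V


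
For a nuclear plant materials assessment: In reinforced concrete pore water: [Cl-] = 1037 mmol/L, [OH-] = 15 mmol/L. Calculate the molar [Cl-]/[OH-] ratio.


Threshold parameter = [Cl-] / [OH-] (molar basis; both in mmol/L, so units cancel)
Ratio = 1037 / 15 = 69.13

69.13


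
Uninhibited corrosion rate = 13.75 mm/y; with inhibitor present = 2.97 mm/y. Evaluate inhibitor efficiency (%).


Apply the inhibitor-efficiency definition: IE = (CR_blank − CR_inh)/CR_blank × 100
IE = (13.75 − 2.97) / 13.75 × 100
IE = 10.78 / 13.75 × 100 = 78.4 %

78.4 %


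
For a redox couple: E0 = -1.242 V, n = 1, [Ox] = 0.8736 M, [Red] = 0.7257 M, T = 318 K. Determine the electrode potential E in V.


Apply the Nernst equation: E = E0 + (RT/nF)*ln([Ox]/[Red])
Step 1: RT/nF = 8.314*318/(1*96485) = 0.02740169 V
Step 2: [Ox]/[Red] = 0.8736/0.7257 = 1.203803
Step 3: ln(1.203803) = 0.185486
Step 4: correction = 0.02740169 * 0.185486 = 0.005 V
E = -1.242 + 0.005 = -1.237 V

-1.237 V


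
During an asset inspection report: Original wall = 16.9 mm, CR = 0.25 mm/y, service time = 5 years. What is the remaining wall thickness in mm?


Remaining wall = original − CR × time
t = 16.9 − 0.25*5 = 16.9 − 1.25 = 15.65 mm

15.65 mm


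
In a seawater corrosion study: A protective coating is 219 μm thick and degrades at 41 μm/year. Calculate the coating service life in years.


Service life = thickness / degradation rate
Life = 219 / 41 = 5.3 years

5.3 years


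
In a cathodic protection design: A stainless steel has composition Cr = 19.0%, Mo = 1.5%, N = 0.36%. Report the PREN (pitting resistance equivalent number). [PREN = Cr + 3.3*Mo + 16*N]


Apply the PREN formula: PREN = Cr + 3.3*Mo + 16*N
PREN = 19.0 + 3.3*1.5 + 16*0.36
PREN = 19.0 + 4.95 + 5.76 = 29.71

29.71


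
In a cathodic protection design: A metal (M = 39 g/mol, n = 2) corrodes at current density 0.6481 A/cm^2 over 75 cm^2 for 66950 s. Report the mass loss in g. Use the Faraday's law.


Apply Faraday's law: m = i*A*t*M / (n*F)
Total charge passed Q = i*A*t = 0.6481*75*66950 = 3254272.125 C
m = Q*M/(n*F) = 3254272.125*39/(2*96485) = 657.7013 g

657.7013 g
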